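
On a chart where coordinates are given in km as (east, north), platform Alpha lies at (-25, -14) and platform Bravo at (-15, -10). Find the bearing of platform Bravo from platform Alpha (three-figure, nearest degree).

Δeast = -15 − -25 = 10.00; Δnorth = -10 − -14 = 4.00.
Bearing = atan2(Δeast, Δnorth) mod 360° = 68.20° ≈ 068°.

068°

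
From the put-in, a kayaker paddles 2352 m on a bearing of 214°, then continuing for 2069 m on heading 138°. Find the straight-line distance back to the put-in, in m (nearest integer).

Leg 1 (214°, 2352 m): east 2352 sin 214° = -1315.22, north 2352 cos 214° = -1949.90
Leg 2 (138°, 2069 m): east 2069 sin 138° = 1384.43, north 2069 cos 138° = -1537.57
Net: 69.21 east, -3487.46 north. Distance = √((69.21)² + (-3487.46)²) = 3488.150 m.

3488 m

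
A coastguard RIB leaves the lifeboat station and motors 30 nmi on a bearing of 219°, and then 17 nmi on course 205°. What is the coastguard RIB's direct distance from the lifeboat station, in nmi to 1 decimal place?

Leg 1 (219°, 30 nmi): east 30 sin 219° = -18.88, north 30 cos 219° = -23.31
Leg 2 (205°, 17 nmi): east 17 sin 205° = -7.18, north 17 cos 205° = -15.41
Net: -26.06 east, -38.72 north. Distance = √((-26.06)² + (-38.72)²) = 46.677 nmi.

46.7 nmi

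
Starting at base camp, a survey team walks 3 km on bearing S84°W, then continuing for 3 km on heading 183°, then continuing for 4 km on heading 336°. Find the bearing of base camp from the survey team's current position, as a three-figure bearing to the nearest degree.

094°

Leg 1 (S84°W, 3 km): east 3 sin 264° = -2.98, north 3 cos 264° = -0.31
Leg 2 (183°, 3 km): east 3 sin 183° = -0.16, north 3 cos 183° = -3.00
Leg 3 (336°, 4 km): east 4 sin 336° = -1.63, north 4 cos 336° = 3.65
Net displacement: -4.77 east, 0.34 north. Direction back to start is (4.77, -0.34): bearing = atan2(4.77, -0.34) mod 360° = 94.14° ≈ 094°.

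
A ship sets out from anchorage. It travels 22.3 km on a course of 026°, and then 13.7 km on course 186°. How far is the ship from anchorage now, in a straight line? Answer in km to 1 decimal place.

Leg 1 (026°, 22.3 km): east 22.3 sin 26° = 9.78, north 22.3 cos 26° = 20.04
Leg 2 (186°, 13.7 km): east 13.7 sin 186° = -1.43, north 13.7 cos 186° = -13.62
Net: 8.34 east, 6.42 north. Distance = √((8.34)² + (6.42)²) = 10.527 km.

10.5 km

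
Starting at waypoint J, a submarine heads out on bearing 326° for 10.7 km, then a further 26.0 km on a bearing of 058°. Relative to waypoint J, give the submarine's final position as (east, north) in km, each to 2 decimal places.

Leg 1 (326°, 10.7 km): east 10.7 sin 326° = -5.98, north 10.7 cos 326° = 8.87
Leg 2 (058°, 26.0 km): east 26.0 sin 58° = 22.05, north 26.0 cos 58° = 13.78
Summing: 16.07 km east, 22.65 km north → (16.07, 22.65).

(16.07, 22.65)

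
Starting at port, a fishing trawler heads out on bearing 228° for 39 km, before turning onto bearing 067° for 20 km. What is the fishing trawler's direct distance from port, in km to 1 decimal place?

21.1 km

Leg 1 (228°, 39 km): east 39 sin 228° = -28.98, north 39 cos 228° = -26.10
Leg 2 (067°, 20 km): east 20 sin 67° = 18.41, north 20 cos 67° = 7.81
Net: -10.57 east, -18.28 north. Distance = √((-10.57)² + (-18.28)²) = 21.118 km.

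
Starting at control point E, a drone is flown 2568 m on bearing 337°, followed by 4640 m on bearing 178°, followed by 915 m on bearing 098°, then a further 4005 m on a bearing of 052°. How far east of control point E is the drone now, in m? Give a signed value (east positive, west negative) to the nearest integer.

Leg 1 (337°, 2568 m): east 2568 sin 337° = -1003.40, north 2568 cos 337° = 2363.86
Leg 2 (178°, 4640 m): east 4640 sin 178° = 161.93, north 4640 cos 178° = -4637.17
Leg 3 (098°, 915 m): east 915 sin 98° = 906.10, north 915 cos 98° = -127.34
Leg 4 (052°, 4005 m): east 4005 sin 52° = 3155.98, north 4005 cos 52° = 2465.72
Net east component: 3220.61 m.

3221 m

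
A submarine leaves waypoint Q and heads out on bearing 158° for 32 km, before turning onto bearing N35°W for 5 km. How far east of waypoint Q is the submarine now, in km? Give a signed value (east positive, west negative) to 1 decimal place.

Leg 1 (158°, 32 km): east 32 sin 158° = 11.99, north 32 cos 158° = -29.67
Leg 2 (N35°W, 5 km): east 5 sin 325° = -2.87, north 5 cos 325° = 4.10
Net east component: 9.12 km.

9.1 km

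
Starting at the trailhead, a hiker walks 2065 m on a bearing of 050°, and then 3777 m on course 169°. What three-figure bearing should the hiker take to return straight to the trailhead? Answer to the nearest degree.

316°

Leg 1 (050°, 2065 m): east 2065 sin 50° = 1581.88, north 2065 cos 50° = 1327.36
Leg 2 (169°, 3777 m): east 3777 sin 169° = 720.69, north 3777 cos 169° = -3707.61
Net displacement: 2302.57 east, -2380.25 north. Direction back to start is (-2302.57, 2380.25): bearing = atan2(-2302.57, 2380.25) mod 360° = 315.95° ≈ 316°.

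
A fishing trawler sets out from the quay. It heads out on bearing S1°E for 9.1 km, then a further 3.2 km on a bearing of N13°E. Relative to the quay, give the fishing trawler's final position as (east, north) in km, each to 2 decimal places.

(0.88, -5.98)

Leg 1 (S1°E, 9.1 km): east 9.1 sin 179° = 0.16, north 9.1 cos 179° = -9.10
Leg 2 (N13°E, 3.2 km): east 3.2 sin 13° = 0.72, north 3.2 cos 13° = 3.12
Summing: 0.88 km east, -5.98 km north → (0.88, -5.98).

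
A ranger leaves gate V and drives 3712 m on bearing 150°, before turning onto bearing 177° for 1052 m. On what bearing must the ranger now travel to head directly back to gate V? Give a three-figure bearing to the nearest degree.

336°

Leg 1 (150°, 3712 m): east 3712 sin 150° = 1856.00, north 3712 cos 150° = -3214.69
Leg 2 (177°, 1052 m): east 1052 sin 177° = 55.06, north 1052 cos 177° = -1050.56
Net displacement: 1911.06 east, -4265.24 north. Direction back to start is (-1911.06, 4265.24): bearing = atan2(-1911.06, 4265.24) mod 360° = 335.87° ≈ 336°.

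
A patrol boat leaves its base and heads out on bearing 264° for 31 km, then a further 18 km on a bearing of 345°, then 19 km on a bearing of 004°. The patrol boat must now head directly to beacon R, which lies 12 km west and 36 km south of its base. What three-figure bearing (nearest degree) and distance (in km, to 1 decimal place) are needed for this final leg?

162°, 72.6 km

Leg 1 (264°, 31 km): east 31 sin 264° = -30.83, north 31 cos 264° = -3.24
Leg 2 (345°, 18 km): east 18 sin 345° = -4.66, north 18 cos 345° = 17.39
Leg 3 (004°, 19 km): east 19 sin 4° = 1.33, north 19 cos 4° = 18.95
Current position: (-34.16, 33.10). Target: (-12, -36). Remaining: Δeast = 22.16, Δnorth = -69.10.
Bearing = atan2(22.16, -69.10) mod 360° = 162.22°; distance = √((22.16)² + (-69.10)²) = 72.567 km.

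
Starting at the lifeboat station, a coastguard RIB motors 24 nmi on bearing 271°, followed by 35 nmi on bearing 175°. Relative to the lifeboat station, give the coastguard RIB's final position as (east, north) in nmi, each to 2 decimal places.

(-20.95, -34.45)

Leg 1 (271°, 24 nmi): east 24 sin 271° = -24.00, north 24 cos 271° = 0.42
Leg 2 (175°, 35 nmi): east 35 sin 175° = 3.05, north 35 cos 175° = -34.87
Summing: -20.95 nmi east, -34.45 nmi north → (-20.95, -34.45).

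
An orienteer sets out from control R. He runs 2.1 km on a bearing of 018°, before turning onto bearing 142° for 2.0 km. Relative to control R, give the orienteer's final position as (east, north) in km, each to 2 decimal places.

Leg 1 (018°, 2.1 km): east 2.1 sin 18° = 0.65, north 2.1 cos 18° = 2.00
Leg 2 (142°, 2.0 km): east 2.0 sin 142° = 1.23, north 2.0 cos 142° = -1.58
Summing: 1.88 km east, 0.42 km north → (1.88, 0.42).

(1.88, 0.42)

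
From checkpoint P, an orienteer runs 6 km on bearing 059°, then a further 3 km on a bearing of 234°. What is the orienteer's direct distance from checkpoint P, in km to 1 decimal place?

3.0 km

Leg 1 (059°, 6 km): east 6 sin 59° = 5.14, north 6 cos 59° = 3.09
Leg 2 (234°, 3 km): east 3 sin 234° = -2.43, north 3 cos 234° = -1.76
Net: 2.72 east, 1.33 north. Distance = √((2.72)² + (1.33)²) = 3.023 km.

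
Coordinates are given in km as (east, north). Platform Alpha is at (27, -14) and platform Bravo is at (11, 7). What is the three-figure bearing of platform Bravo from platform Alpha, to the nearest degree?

323°

Δeast = 11 − 27 = -16.00; Δnorth = 7 − -14 = 21.00.
Bearing = atan2(Δeast, Δnorth) mod 360° = 322.70° ≈ 323°.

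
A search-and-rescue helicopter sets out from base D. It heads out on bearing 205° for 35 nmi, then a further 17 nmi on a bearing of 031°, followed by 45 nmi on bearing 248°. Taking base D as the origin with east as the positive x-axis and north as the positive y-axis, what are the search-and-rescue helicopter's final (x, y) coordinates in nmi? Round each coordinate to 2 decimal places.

(-47.76, -34.01)

Leg 1 (205°, 35 nmi): east 35 sin 205° = -14.79, north 35 cos 205° = -31.72
Leg 2 (031°, 17 nmi): east 17 sin 31° = 8.76, north 17 cos 31° = 14.57
Leg 3 (248°, 45 nmi): east 45 sin 248° = -41.72, north 45 cos 248° = -16.86
Summing: -47.76 nmi east, -34.01 nmi north → (-47.76, -34.01).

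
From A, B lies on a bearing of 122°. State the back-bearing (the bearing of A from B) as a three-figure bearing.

Back-bearing = 122° + 180° = 302°.

302°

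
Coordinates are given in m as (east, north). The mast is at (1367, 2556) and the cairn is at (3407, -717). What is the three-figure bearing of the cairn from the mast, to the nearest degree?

Δeast = 3407 − 1367 = 2040.00; Δnorth = -717 − 2556 = -3273.00.
Bearing = atan2(Δeast, Δnorth) mod 360° = 148.07° ≈ 148°.

148°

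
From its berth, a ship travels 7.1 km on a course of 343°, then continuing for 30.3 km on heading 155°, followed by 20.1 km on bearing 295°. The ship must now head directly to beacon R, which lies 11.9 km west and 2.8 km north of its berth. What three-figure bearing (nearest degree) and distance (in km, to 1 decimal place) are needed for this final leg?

344°, 15.6 km

Leg 1 (343°, 7.1 km): east 7.1 sin 343° = -2.08, north 7.1 cos 343° = 6.79
Leg 2 (155°, 30.3 km): east 30.3 sin 155° = 12.81, north 30.3 cos 155° = -27.46
Leg 3 (295°, 20.1 km): east 20.1 sin 295° = -18.22, north 20.1 cos 295° = 8.49
Current position: (-7.49, -12.18). Target: (-11.9, 2.8). Remaining: Δeast = -4.41, Δnorth = 14.98.
Bearing = atan2(-4.41, 14.98) mod 360° = 343.58°; distance = √((-4.41)² + (14.98)²) = 15.613 km.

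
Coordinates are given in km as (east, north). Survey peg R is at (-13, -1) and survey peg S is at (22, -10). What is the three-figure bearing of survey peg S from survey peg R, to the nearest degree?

104°

Δeast = 22 − -13 = 35.00; Δnorth = -10 − -1 = -9.00.
Bearing = atan2(Δeast, Δnorth) mod 360° = 104.42° ≈ 104°.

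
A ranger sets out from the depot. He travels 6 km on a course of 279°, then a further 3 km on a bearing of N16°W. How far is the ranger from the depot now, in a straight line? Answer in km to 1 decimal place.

Leg 1 (279°, 6 km): east 6 sin 279° = -5.93, north 6 cos 279° = 0.94
Leg 2 (N16°W, 3 km): east 3 sin 344° = -0.83, north 3 cos 344° = 2.88
Net: -6.75 east, 3.82 north. Distance = √((-6.75)² + (3.82)²) = 7.760 km.

7.8 km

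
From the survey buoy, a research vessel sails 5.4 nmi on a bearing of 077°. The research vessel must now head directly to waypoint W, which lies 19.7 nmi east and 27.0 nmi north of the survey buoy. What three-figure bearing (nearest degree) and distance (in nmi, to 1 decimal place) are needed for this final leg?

029°, 29.6 nmi

Leg 1 (077°, 5.4 nmi): east 5.4 sin 77° = 5.26, north 5.4 cos 77° = 1.21
Current position: (5.26, 1.21). Target: (19.7, 27.0). Remaining: Δeast = 14.44, Δnorth = 25.79.
Bearing = atan2(14.44, 25.79) mod 360° = 29.25°; distance = √((14.44)² + (25.79)²) = 29.552 nmi.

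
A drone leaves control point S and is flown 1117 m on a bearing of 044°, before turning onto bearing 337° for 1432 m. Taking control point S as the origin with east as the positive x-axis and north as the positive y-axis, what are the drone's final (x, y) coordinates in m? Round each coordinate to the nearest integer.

(216, 2122)

Leg 1 (044°, 1117 m): east 1117 sin 44° = 775.93, north 1117 cos 44° = 803.50
Leg 2 (337°, 1432 m): east 1432 sin 337° = -559.53, north 1432 cos 337° = 1318.16
Summing: 216.41 m east, 2121.67 m north → (216, 2122).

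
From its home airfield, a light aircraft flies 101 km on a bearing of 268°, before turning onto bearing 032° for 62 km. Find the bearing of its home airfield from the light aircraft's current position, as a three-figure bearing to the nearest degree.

Leg 1 (268°, 101 km): east 101 sin 268° = -100.94, north 101 cos 268° = -3.52
Leg 2 (032°, 62 km): east 62 sin 32° = 32.85, north 62 cos 32° = 52.58
Net displacement: -68.08 east, 49.05 north. Direction back to start is (68.08, -49.05): bearing = atan2(68.08, -49.05) mod 360° = 125.77° ≈ 126°.

126°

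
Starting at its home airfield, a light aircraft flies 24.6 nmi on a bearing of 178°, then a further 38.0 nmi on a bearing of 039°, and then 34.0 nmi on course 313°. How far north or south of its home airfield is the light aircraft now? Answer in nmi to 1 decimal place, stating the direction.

28.1 nmi north

Leg 1 (178°, 24.6 nmi): east 24.6 sin 178° = 0.86, north 24.6 cos 178° = -24.59
Leg 2 (039°, 38.0 nmi): east 38.0 sin 39° = 23.91, north 38.0 cos 39° = 29.53
Leg 3 (313°, 34.0 nmi): east 34.0 sin 313° = -24.87, north 34.0 cos 313° = 23.19
Net north component: 28.13 nmi.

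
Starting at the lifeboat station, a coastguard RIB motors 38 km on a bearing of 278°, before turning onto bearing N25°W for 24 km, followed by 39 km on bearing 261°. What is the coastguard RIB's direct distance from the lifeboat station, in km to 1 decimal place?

Leg 1 (278°, 38 km): east 38 sin 278° = -37.63, north 38 cos 278° = 5.29
Leg 2 (N25°W, 24 km): east 24 sin 335° = -10.14, north 24 cos 335° = 21.75
Leg 3 (261°, 39 km): east 39 sin 261° = -38.52, north 39 cos 261° = -6.10
Net: -86.29 east, 20.94 north. Distance = √((-86.29)² + (20.94)²) = 88.797 km.

88.8 km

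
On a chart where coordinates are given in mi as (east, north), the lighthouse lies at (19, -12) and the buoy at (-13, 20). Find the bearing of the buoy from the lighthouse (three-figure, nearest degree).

Δeast = -13 − 19 = -32.00; Δnorth = 20 − -12 = 32.00.
Bearing = atan2(Δeast, Δnorth) mod 360° = 315.00° ≈ 315°.

315°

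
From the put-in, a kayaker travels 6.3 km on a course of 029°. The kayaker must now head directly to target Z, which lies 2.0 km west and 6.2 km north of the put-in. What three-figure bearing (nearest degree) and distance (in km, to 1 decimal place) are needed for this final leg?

278°, 5.1 km

Leg 1 (029°, 6.3 km): east 6.3 sin 29° = 3.05, north 6.3 cos 29° = 5.51
Current position: (3.05, 5.51). Target: (-2.0, 6.2). Remaining: Δeast = -5.05, Δnorth = 0.69.
Bearing = atan2(-5.05, 0.69) mod 360° = 277.77°; distance = √((-5.05)² + (0.69)²) = 5.101 km.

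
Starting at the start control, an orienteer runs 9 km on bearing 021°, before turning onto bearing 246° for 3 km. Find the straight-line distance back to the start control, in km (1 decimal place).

Leg 1 (021°, 9 km): east 9 sin 21° = 3.23, north 9 cos 21° = 8.40
Leg 2 (246°, 3 km): east 3 sin 246° = -2.74, north 3 cos 246° = -1.22
Net: 0.48 east, 7.18 north. Distance = √((0.48)² + (7.18)²) = 7.198 km.

7.2 km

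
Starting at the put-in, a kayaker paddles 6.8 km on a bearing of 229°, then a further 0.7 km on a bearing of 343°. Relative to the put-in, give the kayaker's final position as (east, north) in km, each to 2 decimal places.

Leg 1 (229°, 6.8 km): east 6.8 sin 229° = -5.13, north 6.8 cos 229° = -4.46
Leg 2 (343°, 0.7 km): east 0.7 sin 343° = -0.20, north 0.7 cos 343° = 0.67
Summing: -5.34 km east, -3.79 km north → (-5.34, -3.79).

(-5.34, -3.79)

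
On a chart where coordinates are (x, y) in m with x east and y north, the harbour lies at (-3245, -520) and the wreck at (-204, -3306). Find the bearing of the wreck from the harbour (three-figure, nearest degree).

Δeast = -204 − -3245 = 3041.00; Δnorth = -3306 − -520 = -2786.00.
Bearing = atan2(Δeast, Δnorth) mod 360° = 132.49° ≈ 132°.

132°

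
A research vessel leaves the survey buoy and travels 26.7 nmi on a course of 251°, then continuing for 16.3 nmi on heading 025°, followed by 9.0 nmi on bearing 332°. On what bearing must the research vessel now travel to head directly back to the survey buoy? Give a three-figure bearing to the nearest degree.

Leg 1 (251°, 26.7 nmi): east 26.7 sin 251° = -25.25, north 26.7 cos 251° = -8.69
Leg 2 (025°, 16.3 nmi): east 16.3 sin 25° = 6.89, north 16.3 cos 25° = 14.77
Leg 3 (332°, 9.0 nmi): east 9.0 sin 332° = -4.23, north 9.0 cos 332° = 7.95
Net displacement: -22.58 east, 14.03 north. Direction back to start is (22.58, -14.03): bearing = atan2(22.58, -14.03) mod 360° = 121.85° ≈ 122°.

122°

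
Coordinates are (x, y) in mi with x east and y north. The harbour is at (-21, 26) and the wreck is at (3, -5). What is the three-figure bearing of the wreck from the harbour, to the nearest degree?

Δeast = 3 − -21 = 24.00; Δnorth = -5 − 26 = -31.00.
Bearing = atan2(Δeast, Δnorth) mod 360° = 142.25° ≈ 142°.

142°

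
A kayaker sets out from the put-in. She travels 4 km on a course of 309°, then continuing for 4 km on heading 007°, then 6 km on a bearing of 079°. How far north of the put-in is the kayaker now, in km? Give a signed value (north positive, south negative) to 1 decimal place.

7.6 km

Leg 1 (309°, 4 km): east 4 sin 309° = -3.11, north 4 cos 309° = 2.52
Leg 2 (007°, 4 km): east 4 sin 7° = 0.49, north 4 cos 7° = 3.97
Leg 3 (079°, 6 km): east 6 sin 79° = 5.89, north 6 cos 79° = 1.14
Net north component: 7.63 km.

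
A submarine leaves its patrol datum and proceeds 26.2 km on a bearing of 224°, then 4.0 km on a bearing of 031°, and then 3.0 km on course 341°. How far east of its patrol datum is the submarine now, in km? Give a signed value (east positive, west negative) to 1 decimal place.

Leg 1 (224°, 26.2 km): east 26.2 sin 224° = -18.20, north 26.2 cos 224° = -18.85
Leg 2 (031°, 4.0 km): east 4.0 sin 31° = 2.06, north 4.0 cos 31° = 3.43
Leg 3 (341°, 3.0 km): east 3.0 sin 341° = -0.98, north 3.0 cos 341° = 2.84
Net east component: -17.12 km.

-17.1 km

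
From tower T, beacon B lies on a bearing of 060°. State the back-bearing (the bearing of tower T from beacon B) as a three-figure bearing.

240°

Back-bearing = 060° + 180° = 240°.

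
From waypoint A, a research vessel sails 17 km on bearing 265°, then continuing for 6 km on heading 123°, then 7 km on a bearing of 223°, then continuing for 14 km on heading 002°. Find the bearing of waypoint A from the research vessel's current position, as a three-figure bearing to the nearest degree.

Leg 1 (265°, 17 km): east 17 sin 265° = -16.94, north 17 cos 265° = -1.48
Leg 2 (123°, 6 km): east 6 sin 123° = 5.03, north 6 cos 123° = -3.27
Leg 3 (223°, 7 km): east 7 sin 223° = -4.77, north 7 cos 223° = -5.12
Leg 4 (002°, 14 km): east 14 sin 2° = 0.49, north 14 cos 2° = 13.99
Net displacement: -16.19 east, 4.12 north. Direction back to start is (16.19, -4.12): bearing = atan2(16.19, -4.12) mod 360° = 104.29° ≈ 104°.

104°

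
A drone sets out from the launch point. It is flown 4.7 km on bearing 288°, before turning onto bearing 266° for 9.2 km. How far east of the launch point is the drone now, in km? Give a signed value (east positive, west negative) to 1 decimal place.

Leg 1 (288°, 4.7 km): east 4.7 sin 288° = -4.47, north 4.7 cos 288° = 1.45
Leg 2 (266°, 9.2 km): east 9.2 sin 266° = -9.18, north 9.2 cos 266° = -0.64
Net east component: -13.65 km.

-13.6 km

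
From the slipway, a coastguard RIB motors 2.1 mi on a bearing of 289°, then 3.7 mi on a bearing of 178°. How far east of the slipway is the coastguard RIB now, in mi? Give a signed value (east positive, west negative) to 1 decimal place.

-1.9 mi

Leg 1 (289°, 2.1 mi): east 2.1 sin 289° = -1.99, north 2.1 cos 289° = 0.68
Leg 2 (178°, 3.7 mi): east 3.7 sin 178° = 0.13, north 3.7 cos 178° = -3.70
Net east component: -1.86 mi.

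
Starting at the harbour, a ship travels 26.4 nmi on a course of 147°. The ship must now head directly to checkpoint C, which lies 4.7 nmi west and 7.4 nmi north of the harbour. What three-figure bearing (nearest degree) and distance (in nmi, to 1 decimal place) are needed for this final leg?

327°, 35.2 nmi

Leg 1 (147°, 26.4 nmi): east 26.4 sin 147° = 14.38, north 26.4 cos 147° = -22.14
Current position: (14.38, -22.14). Target: (-4.7, 7.4). Remaining: Δeast = -19.08, Δnorth = 29.54.
Bearing = atan2(-19.08, 29.54) mod 360° = 327.14°; distance = √((-19.08)² + (29.54)²) = 35.166 nmi.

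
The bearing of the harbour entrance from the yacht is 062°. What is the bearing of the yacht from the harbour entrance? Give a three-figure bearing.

242°

Back-bearing = 062° + 180° = 242°.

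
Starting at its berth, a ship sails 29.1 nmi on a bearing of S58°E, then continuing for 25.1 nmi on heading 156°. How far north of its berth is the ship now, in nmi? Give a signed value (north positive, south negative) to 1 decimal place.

Leg 1 (S58°E, 29.1 nmi): east 29.1 sin 122° = 24.68, north 29.1 cos 122° = -15.42
Leg 2 (156°, 25.1 nmi): east 25.1 sin 156° = 10.21, north 25.1 cos 156° = -22.93
Net north component: -38.35 nmi.

-38.4 nmi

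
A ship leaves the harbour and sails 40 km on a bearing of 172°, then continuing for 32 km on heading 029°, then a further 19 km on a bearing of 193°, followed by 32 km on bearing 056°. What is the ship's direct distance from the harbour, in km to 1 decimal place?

Leg 1 (172°, 40 km): east 40 sin 172° = 5.57, north 40 cos 172° = -39.61
Leg 2 (029°, 32 km): east 32 sin 29° = 15.51, north 32 cos 29° = 27.99
Leg 3 (193°, 19 km): east 19 sin 193° = -4.27, north 19 cos 193° = -18.51
Leg 4 (056°, 32 km): east 32 sin 56° = 26.53, north 32 cos 56° = 17.89
Net: 43.34 east, -12.24 north. Distance = √((43.34)² + (-12.24)²) = 45.032 km.

45.0 km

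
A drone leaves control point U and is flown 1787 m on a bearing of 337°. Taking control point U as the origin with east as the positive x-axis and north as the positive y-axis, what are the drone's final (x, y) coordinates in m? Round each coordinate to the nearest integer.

(-698, 1645)

Leg 1 (337°, 1787 m): east 1787 sin 337° = -698.24, north 1787 cos 337° = 1644.94
Summing: -698.24 m east, 1644.94 m north → (-698, 1645).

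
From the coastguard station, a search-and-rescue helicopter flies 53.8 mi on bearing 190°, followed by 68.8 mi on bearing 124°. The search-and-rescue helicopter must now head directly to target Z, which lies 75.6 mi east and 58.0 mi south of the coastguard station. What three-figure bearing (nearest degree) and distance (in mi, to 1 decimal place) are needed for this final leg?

040°, 43.6 mi

Leg 1 (190°, 53.8 mi): east 53.8 sin 190° = -9.34, north 53.8 cos 190° = -52.98
Leg 2 (124°, 68.8 mi): east 68.8 sin 124° = 57.04, north 68.8 cos 124° = -38.47
Current position: (47.70, -91.46). Target: (75.6, -58.0). Remaining: Δeast = 27.90, Δnorth = 33.46.
Bearing = atan2(27.90, 33.46) mod 360° = 39.83°; distance = √((27.90)² + (33.46)²) = 43.565 mi.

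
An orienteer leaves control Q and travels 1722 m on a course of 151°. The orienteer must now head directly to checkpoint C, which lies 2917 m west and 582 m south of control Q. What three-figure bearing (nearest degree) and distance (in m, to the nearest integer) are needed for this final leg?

Leg 1 (151°, 1722 m): east 1722 sin 151° = 834.84, north 1722 cos 151° = -1506.10
Current position: (834.84, -1506.10). Target: (-2917, -582). Remaining: Δeast = -3751.84, Δnorth = 924.10.
Bearing = atan2(-3751.84, 924.10) mod 360° = 283.84°; distance = √((-3751.84)² + (924.10)²) = 3863.971 m.

284°, 3864 m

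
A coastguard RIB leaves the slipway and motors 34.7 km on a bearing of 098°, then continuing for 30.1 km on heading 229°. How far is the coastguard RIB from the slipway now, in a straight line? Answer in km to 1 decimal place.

Leg 1 (098°, 34.7 km): east 34.7 sin 98° = 34.36, north 34.7 cos 98° = -4.83
Leg 2 (229°, 30.1 km): east 30.1 sin 229° = -22.72, north 30.1 cos 229° = -19.75
Net: 11.65 east, -24.58 north. Distance = √((11.65)² + (-24.58)²) = 27.196 km.

27.2 km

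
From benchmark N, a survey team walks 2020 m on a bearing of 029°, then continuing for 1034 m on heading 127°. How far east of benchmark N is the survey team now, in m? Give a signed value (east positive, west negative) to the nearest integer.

Leg 1 (029°, 2020 m): east 2020 sin 29° = 979.32, north 2020 cos 29° = 1766.73
Leg 2 (127°, 1034 m): east 1034 sin 127° = 825.79, north 1034 cos 127° = -622.28
Net east component: 1805.10 m.

1805 m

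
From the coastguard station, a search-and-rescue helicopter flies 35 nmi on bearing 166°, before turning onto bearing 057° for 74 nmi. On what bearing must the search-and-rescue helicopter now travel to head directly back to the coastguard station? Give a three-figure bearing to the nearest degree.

265°

Leg 1 (166°, 35 nmi): east 35 sin 166° = 8.47, north 35 cos 166° = -33.96
Leg 2 (057°, 74 nmi): east 74 sin 57° = 62.06, north 74 cos 57° = 40.30
Net displacement: 70.53 east, 6.34 north. Direction back to start is (-70.53, -6.34): bearing = atan2(-70.53, -6.34) mod 360° = 264.86° ≈ 265°.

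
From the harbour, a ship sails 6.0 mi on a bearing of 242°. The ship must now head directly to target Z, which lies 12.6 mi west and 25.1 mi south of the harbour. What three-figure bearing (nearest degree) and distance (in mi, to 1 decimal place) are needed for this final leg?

Leg 1 (242°, 6.0 mi): east 6.0 sin 242° = -5.30, north 6.0 cos 242° = -2.82
Current position: (-5.30, -2.82). Target: (-12.6, -25.1). Remaining: Δeast = -7.30, Δnorth = -22.28.
Bearing = atan2(-7.30, -22.28) mod 360° = 198.14°; distance = √((-7.30)² + (-22.28)²) = 23.449 mi.

198°, 23.4 mi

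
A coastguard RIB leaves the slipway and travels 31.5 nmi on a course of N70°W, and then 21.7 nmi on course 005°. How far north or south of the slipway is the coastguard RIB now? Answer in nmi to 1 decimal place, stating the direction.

32.4 nmi north

Leg 1 (N70°W, 31.5 nmi): east 31.5 sin 290° = -29.60, north 31.5 cos 290° = 10.77
Leg 2 (005°, 21.7 nmi): east 21.7 sin 5° = 1.89, north 21.7 cos 5° = 21.62
Net north component: 32.39 nmi.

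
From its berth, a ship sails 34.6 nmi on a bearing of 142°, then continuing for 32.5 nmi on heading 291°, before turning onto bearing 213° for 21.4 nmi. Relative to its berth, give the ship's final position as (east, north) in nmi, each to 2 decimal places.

Leg 1 (142°, 34.6 nmi): east 34.6 sin 142° = 21.30, north 34.6 cos 142° = -27.27
Leg 2 (291°, 32.5 nmi): east 32.5 sin 291° = -30.34, north 32.5 cos 291° = 11.65
Leg 3 (213°, 21.4 nmi): east 21.4 sin 213° = -11.66, north 21.4 cos 213° = -17.95
Summing: -20.69 nmi east, -33.57 nmi north → (-20.69, -33.57).

(-20.69, -33.57)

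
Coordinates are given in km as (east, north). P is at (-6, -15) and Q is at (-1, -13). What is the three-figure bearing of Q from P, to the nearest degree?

Δeast = -1 − -6 = 5.00; Δnorth = -13 − -15 = 2.00.
Bearing = atan2(Δeast, Δnorth) mod 360° = 68.20° ≈ 068°.

068°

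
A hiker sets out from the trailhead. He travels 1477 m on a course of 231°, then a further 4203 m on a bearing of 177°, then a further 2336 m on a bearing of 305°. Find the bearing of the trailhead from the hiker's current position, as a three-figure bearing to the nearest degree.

Leg 1 (231°, 1477 m): east 1477 sin 231° = -1147.84, north 1477 cos 231° = -929.51
Leg 2 (177°, 4203 m): east 4203 sin 177° = 219.97, north 4203 cos 177° = -4197.24
Leg 3 (305°, 2336 m): east 2336 sin 305° = -1913.54, north 2336 cos 305° = 1339.87
Net displacement: -2841.42 east, -3786.87 north. Direction back to start is (2841.42, 3786.87): bearing = atan2(2841.42, 3786.87) mod 360° = 36.88° ≈ 037°.

037°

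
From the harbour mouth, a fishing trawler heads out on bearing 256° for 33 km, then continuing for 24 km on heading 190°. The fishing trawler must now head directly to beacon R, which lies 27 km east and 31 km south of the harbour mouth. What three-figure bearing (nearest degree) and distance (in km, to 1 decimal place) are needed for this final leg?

089°, 63.2 km

Leg 1 (256°, 33 km): east 33 sin 256° = -32.02, north 33 cos 256° = -7.98
Leg 2 (190°, 24 km): east 24 sin 190° = -4.17, north 24 cos 190° = -23.64
Current position: (-36.19, -31.62). Target: (27, -31). Remaining: Δeast = 63.19, Δnorth = 0.62.
Bearing = atan2(63.19, 0.62) mod 360° = 89.44°; distance = √((63.19)² + (0.62)²) = 63.190 km.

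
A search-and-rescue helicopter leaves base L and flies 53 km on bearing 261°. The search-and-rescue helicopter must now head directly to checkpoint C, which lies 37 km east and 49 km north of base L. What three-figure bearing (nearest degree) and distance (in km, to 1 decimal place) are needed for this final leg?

Leg 1 (261°, 53 km): east 53 sin 261° = -52.35, north 53 cos 261° = -8.29
Current position: (-52.35, -8.29). Target: (37, 49). Remaining: Δeast = 89.35, Δnorth = 57.29.
Bearing = atan2(89.35, 57.29) mod 360° = 57.33°; distance = √((89.35)² + (57.29)²) = 106.138 km.

057°, 106.1 km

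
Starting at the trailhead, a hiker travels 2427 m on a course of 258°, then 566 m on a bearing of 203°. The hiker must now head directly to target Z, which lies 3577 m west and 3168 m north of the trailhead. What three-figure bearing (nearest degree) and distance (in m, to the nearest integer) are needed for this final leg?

347°, 4307 m

Leg 1 (258°, 2427 m): east 2427 sin 258° = -2373.96, north 2427 cos 258° = -504.60
Leg 2 (203°, 566 m): east 566 sin 203° = -221.15, north 566 cos 203° = -521.01
Current position: (-2595.12, -1025.61). Target: (-3577, 3168). Remaining: Δeast = -981.88, Δnorth = 4193.61.
Bearing = atan2(-981.88, 4193.61) mod 360° = 346.82°; distance = √((-981.88)² + (4193.61)²) = 4307.022 m.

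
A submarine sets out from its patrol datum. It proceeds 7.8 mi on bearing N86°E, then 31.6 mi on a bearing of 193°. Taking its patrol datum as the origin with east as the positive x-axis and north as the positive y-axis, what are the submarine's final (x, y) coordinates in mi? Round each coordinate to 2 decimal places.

Leg 1 (N86°E, 7.8 mi): east 7.8 sin 86° = 7.78, north 7.8 cos 86° = 0.54
Leg 2 (193°, 31.6 mi): east 31.6 sin 193° = -7.11, north 31.6 cos 193° = -30.79
Summing: 0.67 mi east, -30.25 mi north → (0.67, -30.25).

(0.67, -30.25)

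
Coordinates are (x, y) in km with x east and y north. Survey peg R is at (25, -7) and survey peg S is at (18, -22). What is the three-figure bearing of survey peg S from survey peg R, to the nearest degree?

205°

Δeast = 18 − 25 = -7.00; Δnorth = -22 − -7 = -15.00.
Bearing = atan2(Δeast, Δnorth) mod 360° = 205.02° ≈ 205°.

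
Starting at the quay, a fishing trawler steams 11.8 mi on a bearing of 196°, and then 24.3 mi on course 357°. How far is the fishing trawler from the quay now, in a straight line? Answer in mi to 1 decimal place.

13.7 mi

Leg 1 (196°, 11.8 mi): east 11.8 sin 196° = -3.25, north 11.8 cos 196° = -11.34
Leg 2 (357°, 24.3 mi): east 24.3 sin 357° = -1.27, north 24.3 cos 357° = 24.27
Net: -4.52 east, 12.92 north. Distance = √((-4.52)² + (12.92)²) = 13.693 mi.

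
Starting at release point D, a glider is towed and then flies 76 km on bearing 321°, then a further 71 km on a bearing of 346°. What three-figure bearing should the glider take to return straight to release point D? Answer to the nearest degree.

Leg 1 (321°, 76 km): east 76 sin 321° = -47.83, north 76 cos 321° = 59.06
Leg 2 (346°, 71 km): east 71 sin 346° = -17.18, north 71 cos 346° = 68.89
Net displacement: -65.00 east, 127.95 north. Direction back to start is (65.00, -127.95): bearing = atan2(65.00, -127.95) mod 360° = 153.07° ≈ 153°.

153°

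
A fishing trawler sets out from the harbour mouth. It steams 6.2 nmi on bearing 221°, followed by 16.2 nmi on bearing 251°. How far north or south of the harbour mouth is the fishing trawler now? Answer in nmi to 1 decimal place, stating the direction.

Leg 1 (221°, 6.2 nmi): east 6.2 sin 221° = -4.07, north 6.2 cos 221° = -4.68
Leg 2 (251°, 16.2 nmi): east 16.2 sin 251° = -15.32, north 16.2 cos 251° = -5.27
Net north component: -9.95 nmi.

10.0 nmi south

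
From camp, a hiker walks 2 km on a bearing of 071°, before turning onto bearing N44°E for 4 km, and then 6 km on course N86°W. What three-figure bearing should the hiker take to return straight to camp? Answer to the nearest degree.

Leg 1 (071°, 2 km): east 2 sin 71° = 1.89, north 2 cos 71° = 0.65
Leg 2 (N44°E, 4 km): east 4 sin 44° = 2.78, north 4 cos 44° = 2.88
Leg 3 (N86°W, 6 km): east 6 sin 274° = -5.99, north 6 cos 274° = 0.42
Net displacement: -1.32 east, 3.95 north. Direction back to start is (1.32, -3.95): bearing = atan2(1.32, -3.95) mod 360° = 161.56° ≈ 162°.

162°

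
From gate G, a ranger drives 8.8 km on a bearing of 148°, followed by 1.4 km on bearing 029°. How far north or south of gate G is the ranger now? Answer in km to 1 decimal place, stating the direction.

Leg 1 (148°, 8.8 km): east 8.8 sin 148° = 4.66, north 8.8 cos 148° = -7.46
Leg 2 (029°, 1.4 km): east 1.4 sin 29° = 0.68, north 1.4 cos 29° = 1.22
Net north component: -6.24 km.

6.2 km south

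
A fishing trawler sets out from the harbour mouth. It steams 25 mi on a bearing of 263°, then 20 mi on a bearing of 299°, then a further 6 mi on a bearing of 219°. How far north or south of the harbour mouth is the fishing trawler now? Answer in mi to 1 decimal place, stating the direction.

2.0 mi north

Leg 1 (263°, 25 mi): east 25 sin 263° = -24.81, north 25 cos 263° = -3.05
Leg 2 (299°, 20 mi): east 20 sin 299° = -17.49, north 20 cos 299° = 9.70
Leg 3 (219°, 6 mi): east 6 sin 219° = -3.78, north 6 cos 219° = -4.66
Net north component: 1.99 mi.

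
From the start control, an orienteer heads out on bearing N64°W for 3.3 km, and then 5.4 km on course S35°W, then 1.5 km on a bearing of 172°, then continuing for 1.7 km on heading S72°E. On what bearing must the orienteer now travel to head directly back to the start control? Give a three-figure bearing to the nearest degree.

Leg 1 (N64°W, 3.3 km): east 3.3 sin 296° = -2.97, north 3.3 cos 296° = 1.45
Leg 2 (S35°W, 5.4 km): east 5.4 sin 215° = -3.10, north 5.4 cos 215° = -4.42
Leg 3 (172°, 1.5 km): east 1.5 sin 172° = 0.21, north 1.5 cos 172° = -1.49
Leg 4 (S72°E, 1.7 km): east 1.7 sin 108° = 1.62, north 1.7 cos 108° = -0.53
Net displacement: -4.24 east, -4.99 north. Direction back to start is (4.24, 4.99): bearing = atan2(4.24, 4.99) mod 360° = 40.35° ≈ 040°.

040°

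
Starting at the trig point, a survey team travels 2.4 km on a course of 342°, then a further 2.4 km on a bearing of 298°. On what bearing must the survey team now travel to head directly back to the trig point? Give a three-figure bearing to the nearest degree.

140°

Leg 1 (342°, 2.4 km): east 2.4 sin 342° = -0.74, north 2.4 cos 342° = 2.28
Leg 2 (298°, 2.4 km): east 2.4 sin 298° = -2.12, north 2.4 cos 298° = 1.13
Net displacement: -2.86 east, 3.41 north. Direction back to start is (2.86, -3.41): bearing = atan2(2.86, -3.41) mod 360° = 140.00° ≈ 140°.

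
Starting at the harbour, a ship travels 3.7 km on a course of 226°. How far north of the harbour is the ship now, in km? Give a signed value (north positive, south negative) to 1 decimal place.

Leg 1 (226°, 3.7 km): east 3.7 sin 226° = -2.66, north 3.7 cos 226° = -2.57
Net north component: -2.57 km.

-2.6 km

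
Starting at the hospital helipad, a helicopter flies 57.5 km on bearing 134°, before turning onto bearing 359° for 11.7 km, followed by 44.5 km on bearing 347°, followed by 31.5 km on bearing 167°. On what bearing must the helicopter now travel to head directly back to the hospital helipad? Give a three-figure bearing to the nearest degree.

292°

Leg 1 (134°, 57.5 km): east 57.5 sin 134° = 41.36, north 57.5 cos 134° = -39.94
Leg 2 (359°, 11.7 km): east 11.7 sin 359° = -0.20, north 11.7 cos 359° = 11.70
Leg 3 (347°, 44.5 km): east 44.5 sin 347° = -10.01, north 44.5 cos 347° = 43.36
Leg 4 (167°, 31.5 km): east 31.5 sin 167° = 7.09, north 31.5 cos 167° = -30.69
Net displacement: 38.23 east, -15.58 north. Direction back to start is (-38.23, 15.58): bearing = atan2(-38.23, 15.58) mod 360° = 292.17° ≈ 292°.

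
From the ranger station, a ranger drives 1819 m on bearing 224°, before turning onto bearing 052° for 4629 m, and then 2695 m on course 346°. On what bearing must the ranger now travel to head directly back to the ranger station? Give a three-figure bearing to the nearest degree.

203°

Leg 1 (224°, 1819 m): east 1819 sin 224° = -1263.58, north 1819 cos 224° = -1308.48
Leg 2 (052°, 4629 m): east 4629 sin 52° = 3647.70, north 4629 cos 52° = 2849.90
Leg 3 (346°, 2695 m): east 2695 sin 346° = -651.98, north 2695 cos 346° = 2614.95
Net displacement: 1732.14 east, 4156.36 north. Direction back to start is (-1732.14, -4156.36): bearing = atan2(-1732.14, -4156.36) mod 360° = 202.62° ≈ 203°.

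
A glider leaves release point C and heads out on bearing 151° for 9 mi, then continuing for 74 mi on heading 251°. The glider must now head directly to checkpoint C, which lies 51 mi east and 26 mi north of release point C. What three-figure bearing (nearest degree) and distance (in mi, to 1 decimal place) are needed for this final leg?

064°, 130.2 mi

Leg 1 (151°, 9 mi): east 9 sin 151° = 4.36, north 9 cos 151° = -7.87
Leg 2 (251°, 74 mi): east 74 sin 251° = -69.97, north 74 cos 251° = -24.09
Current position: (-65.61, -31.96). Target: (51, 26). Remaining: Δeast = 116.61, Δnorth = 57.96.
Bearing = atan2(116.61, 57.96) mod 360° = 63.57°; distance = √((116.61)² + (57.96)²) = 130.217 mi.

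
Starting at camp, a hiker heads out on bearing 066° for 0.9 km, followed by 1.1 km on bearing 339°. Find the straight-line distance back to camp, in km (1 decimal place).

Leg 1 (066°, 0.9 km): east 0.9 sin 66° = 0.82, north 0.9 cos 66° = 0.37
Leg 2 (339°, 1.1 km): east 1.1 sin 339° = -0.39, north 1.1 cos 339° = 1.03
Net: 0.43 east, 1.39 north. Distance = √((0.43)² + (1.39)²) = 1.457 km.

1.5 km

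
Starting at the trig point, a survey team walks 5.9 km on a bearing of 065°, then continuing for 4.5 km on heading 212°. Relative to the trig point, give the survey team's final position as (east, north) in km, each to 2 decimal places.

(2.96, -1.32)

Leg 1 (065°, 5.9 km): east 5.9 sin 65° = 5.35, north 5.9 cos 65° = 2.49
Leg 2 (212°, 4.5 km): east 4.5 sin 212° = -2.38, north 4.5 cos 212° = -3.82
Summing: 2.96 km east, -1.32 km north → (2.96, -1.32).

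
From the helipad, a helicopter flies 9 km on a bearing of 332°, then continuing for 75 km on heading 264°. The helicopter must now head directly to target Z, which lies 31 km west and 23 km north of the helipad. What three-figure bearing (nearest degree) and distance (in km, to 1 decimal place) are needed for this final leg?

064°, 53.0 km

Leg 1 (332°, 9 km): east 9 sin 332° = -4.23, north 9 cos 332° = 7.95
Leg 2 (264°, 75 km): east 75 sin 264° = -74.59, north 75 cos 264° = -7.84
Current position: (-78.81, 0.11). Target: (-31, 23). Remaining: Δeast = 47.81, Δnorth = 22.89.
Bearing = atan2(47.81, 22.89) mod 360° = 64.42°; distance = √((47.81)² + (22.89)²) = 53.012 km.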